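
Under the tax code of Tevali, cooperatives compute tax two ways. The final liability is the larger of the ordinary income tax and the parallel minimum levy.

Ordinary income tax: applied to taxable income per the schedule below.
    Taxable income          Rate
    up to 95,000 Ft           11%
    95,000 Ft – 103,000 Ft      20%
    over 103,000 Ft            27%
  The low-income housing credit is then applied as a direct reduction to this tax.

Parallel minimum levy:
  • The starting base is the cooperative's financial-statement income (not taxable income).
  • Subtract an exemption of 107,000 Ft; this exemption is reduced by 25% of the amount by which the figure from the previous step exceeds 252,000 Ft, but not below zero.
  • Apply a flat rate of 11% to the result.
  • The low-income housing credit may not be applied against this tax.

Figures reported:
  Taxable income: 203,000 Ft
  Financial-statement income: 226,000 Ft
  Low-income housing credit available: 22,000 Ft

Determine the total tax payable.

Parallel minimum levy:
  Base (financial-statement income): 226,000 Ft
  Exemption: 226,000 Ft ≤ 252,000 Ft, so full 107,000 Ft applies
  Base: 226,000 Ft − 107,000 Ft = 119,000 Ft
  119,000 Ft × 11% = 13,090 Ft

Ordinary income tax:
  95,000 Ft × 11% = 10,450 Ft
  8,000 Ft × 20% = 1,600 Ft
  100,000 Ft × 27% = 27,000 Ft
  → 39,050 Ft
  Less low-income housing credit 22,000 Ft → 17,050 Ft

17,050 Ft > 13,090 Ft, so the ordinary income tax governs.

17,050 Ft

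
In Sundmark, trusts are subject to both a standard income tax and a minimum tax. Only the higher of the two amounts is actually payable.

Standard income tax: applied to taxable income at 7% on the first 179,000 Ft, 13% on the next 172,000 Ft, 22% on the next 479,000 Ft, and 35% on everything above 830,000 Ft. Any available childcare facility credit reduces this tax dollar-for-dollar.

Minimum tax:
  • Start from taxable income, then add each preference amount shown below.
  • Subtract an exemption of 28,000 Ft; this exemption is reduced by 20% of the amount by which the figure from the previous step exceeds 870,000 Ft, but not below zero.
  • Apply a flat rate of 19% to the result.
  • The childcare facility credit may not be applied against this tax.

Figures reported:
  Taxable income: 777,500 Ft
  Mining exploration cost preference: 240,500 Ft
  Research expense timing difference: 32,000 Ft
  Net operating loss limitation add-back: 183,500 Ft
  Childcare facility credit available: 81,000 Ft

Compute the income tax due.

234,365 Ft

Minimum tax:
  Adjusted income: 777,500 Ft + 240,500 Ft + 32,000 Ft + 183,500 Ft = 1,233,500 Ft
  Exemption: 20% × (1,233,500 Ft − 870,000 Ft) = 72,700 Ft ≥ 28,000 Ft, so the exemption is fully phased out
  Base: 1,233,500 Ft − 0 Ft = 1,233,500 Ft
  1,233,500 Ft × 19% = 234,365 Ft

Standard income tax:
  179,000 Ft × 7% = 12,530 Ft
  172,000 Ft × 13% = 22,360 Ft
  426,500 Ft × 22% = 93,830 Ft
  → 128,720 Ft
  Less childcare facility credit 81,000 Ft → 47,720 Ft

234,365 Ft > 47,720 Ft, so the minimum tax is the binding amount.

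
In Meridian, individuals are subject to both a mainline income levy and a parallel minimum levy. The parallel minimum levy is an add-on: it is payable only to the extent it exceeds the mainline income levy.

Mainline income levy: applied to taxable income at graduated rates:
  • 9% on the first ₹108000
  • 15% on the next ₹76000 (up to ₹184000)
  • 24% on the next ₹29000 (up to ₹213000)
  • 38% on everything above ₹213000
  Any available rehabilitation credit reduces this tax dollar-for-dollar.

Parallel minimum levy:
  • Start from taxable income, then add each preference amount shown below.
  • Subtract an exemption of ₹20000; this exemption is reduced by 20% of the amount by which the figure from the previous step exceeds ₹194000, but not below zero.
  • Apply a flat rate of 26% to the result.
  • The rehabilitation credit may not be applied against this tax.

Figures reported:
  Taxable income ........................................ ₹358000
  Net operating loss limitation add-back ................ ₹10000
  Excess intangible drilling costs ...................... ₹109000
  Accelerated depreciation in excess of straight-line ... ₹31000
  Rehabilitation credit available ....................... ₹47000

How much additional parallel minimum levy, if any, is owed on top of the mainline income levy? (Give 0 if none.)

Mainline income levy:
  ₹108000 × 9% = ₹9720
  ₹76000 × 15% = ₹11400
  ₹29000 × 24% = ₹6960
  ₹145000 × 38% = ₹55100
  → ₹83180
  Less rehabilitation credit ₹47000 → ₹36180

Parallel minimum levy:
  Adjusted income: ₹358000 + ₹10000 + ₹109000 + ₹31000 = ₹508000
  Exemption: 20% × (₹508000 − ₹194000) = ₹62800 ≥ ₹20000, so the exemption is fully phased out
  Base: ₹508000 − ₹0 = ₹508000
  ₹508000 × 26% = ₹132080

Excess of parallel minimum levy over mainline income levy: ₹132080 − ₹36180 = ₹95900.

₹95900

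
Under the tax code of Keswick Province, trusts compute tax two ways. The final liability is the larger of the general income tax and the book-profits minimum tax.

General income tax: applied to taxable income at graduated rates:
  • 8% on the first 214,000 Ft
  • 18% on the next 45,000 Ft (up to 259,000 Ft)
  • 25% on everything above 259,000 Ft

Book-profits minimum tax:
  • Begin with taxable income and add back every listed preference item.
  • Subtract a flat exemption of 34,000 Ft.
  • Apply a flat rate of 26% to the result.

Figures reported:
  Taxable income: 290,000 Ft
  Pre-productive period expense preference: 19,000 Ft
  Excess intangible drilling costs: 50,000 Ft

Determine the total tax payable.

84,500 Ft

General income tax:
  214,000 Ft × 8% = 17,120 Ft
  45,000 Ft × 18% = 8,100 Ft
  31,000 Ft × 25% = 7,750 Ft
  → 32,970 Ft

Book-profits minimum tax:
  Adjusted income: 290,000 Ft + 19,000 Ft + 50,000 Ft = 359,000 Ft
  Less exemption 34,000 Ft → base 325,000 Ft
  325,000 Ft × 26% = 84,500 Ft

84,500 Ft > 32,970 Ft, so the book-profits minimum tax is the binding amount.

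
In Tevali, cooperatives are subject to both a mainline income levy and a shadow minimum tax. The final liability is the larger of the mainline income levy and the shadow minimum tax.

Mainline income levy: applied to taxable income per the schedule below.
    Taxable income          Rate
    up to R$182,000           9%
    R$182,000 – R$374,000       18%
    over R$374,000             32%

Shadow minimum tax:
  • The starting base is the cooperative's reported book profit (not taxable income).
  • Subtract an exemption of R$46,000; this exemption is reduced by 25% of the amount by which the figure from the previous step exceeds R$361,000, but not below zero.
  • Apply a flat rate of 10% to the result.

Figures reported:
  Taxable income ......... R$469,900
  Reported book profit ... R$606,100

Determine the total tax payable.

R$81,628

Shadow minimum tax:
  Base (reported book profit): R$606,100
  Exemption: 25% × (R$606,100 − R$361,000) = R$61,275 ≥ R$46,000, so the exemption is fully phased out
  Base: R$606,100 − R$0 = R$606,100
  R$606,100 × 10% = R$60,610

Mainline income levy:
  R$182,000 × 9% = R$16,380
  R$192,000 × 18% = R$34,560
  R$95,900 × 32% = R$30,688
  → R$81,628

R$81,628 > R$60,610, so the mainline income levy governs.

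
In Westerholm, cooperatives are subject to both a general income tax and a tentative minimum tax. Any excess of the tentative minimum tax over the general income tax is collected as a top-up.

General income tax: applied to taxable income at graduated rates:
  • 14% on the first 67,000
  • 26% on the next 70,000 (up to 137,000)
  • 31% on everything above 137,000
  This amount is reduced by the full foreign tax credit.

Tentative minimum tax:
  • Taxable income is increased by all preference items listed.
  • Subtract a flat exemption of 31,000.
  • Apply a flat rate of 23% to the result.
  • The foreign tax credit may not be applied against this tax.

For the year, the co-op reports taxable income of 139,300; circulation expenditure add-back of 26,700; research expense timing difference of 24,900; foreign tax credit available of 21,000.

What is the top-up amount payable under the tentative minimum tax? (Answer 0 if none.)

29,484

Tentative minimum tax:
  Adjusted income: 139,300 + 26,700 + 24,900 = 190,900
  Less exemption 31,000 → base 159,900
  159,900 × 23% = 36,777

General income tax:
  67,000 × 14% = 9,380
  70,000 × 26% = 18,200
  2,300 × 31% = 713
  → 28,293
  Less foreign tax credit 21,000 → 7,293

Excess of tentative minimum tax over general income tax: 36,777 − 7,293 = 29,484.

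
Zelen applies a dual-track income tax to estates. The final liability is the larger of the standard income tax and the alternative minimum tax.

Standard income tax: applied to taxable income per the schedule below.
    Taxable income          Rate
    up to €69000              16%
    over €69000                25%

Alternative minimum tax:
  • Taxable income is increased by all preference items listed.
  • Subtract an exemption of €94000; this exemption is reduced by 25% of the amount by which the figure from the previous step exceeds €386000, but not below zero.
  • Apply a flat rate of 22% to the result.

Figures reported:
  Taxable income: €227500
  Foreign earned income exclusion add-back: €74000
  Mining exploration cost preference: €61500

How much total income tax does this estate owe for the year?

€59180

Alternative minimum tax:
  Adjusted income: €227500 + €74000 + €61500 = €363000
  Exemption: €363000 ≤ €386000, so full €94000 applies
  Base: €363000 − €94000 = €269000
  €269000 × 22% = €59180

Standard income tax:
  €69000 × 16% = €11040
  €158500 × 25% = €39625
  → €50665

€59180 > €50665, so the alternative minimum tax is the binding amount.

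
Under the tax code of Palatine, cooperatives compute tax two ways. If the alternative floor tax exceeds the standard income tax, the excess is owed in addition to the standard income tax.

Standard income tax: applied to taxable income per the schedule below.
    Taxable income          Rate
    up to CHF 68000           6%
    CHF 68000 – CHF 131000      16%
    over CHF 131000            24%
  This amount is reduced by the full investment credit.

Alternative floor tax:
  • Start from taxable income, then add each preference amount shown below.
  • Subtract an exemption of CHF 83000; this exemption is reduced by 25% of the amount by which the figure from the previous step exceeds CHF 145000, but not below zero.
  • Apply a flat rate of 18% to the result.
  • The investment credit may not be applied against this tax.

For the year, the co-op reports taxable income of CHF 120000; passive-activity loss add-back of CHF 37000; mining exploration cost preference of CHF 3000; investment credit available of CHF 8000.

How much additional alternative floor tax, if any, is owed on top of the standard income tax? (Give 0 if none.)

CHF 10135

Standard income tax:
  CHF 68000 × 6% = CHF 4080
  CHF 52000 × 16% = CHF 8320
  → CHF 12400
  Less investment credit CHF 8000 → CHF 4400

Alternative floor tax:
  Adjusted income: CHF 120000 + CHF 37000 + CHF 3000 = CHF 160000
  Exemption: CHF 83000 − 25% × (CHF 160000 − CHF 145000) = CHF 83000 − CHF 3750 = CHF 79250
  Base: CHF 160000 − CHF 79250 = CHF 80750
  CHF 80750 × 18% = CHF 14535

Excess of alternative floor tax over standard income tax: CHF 14535 − CHF 4400 = CHF 10135.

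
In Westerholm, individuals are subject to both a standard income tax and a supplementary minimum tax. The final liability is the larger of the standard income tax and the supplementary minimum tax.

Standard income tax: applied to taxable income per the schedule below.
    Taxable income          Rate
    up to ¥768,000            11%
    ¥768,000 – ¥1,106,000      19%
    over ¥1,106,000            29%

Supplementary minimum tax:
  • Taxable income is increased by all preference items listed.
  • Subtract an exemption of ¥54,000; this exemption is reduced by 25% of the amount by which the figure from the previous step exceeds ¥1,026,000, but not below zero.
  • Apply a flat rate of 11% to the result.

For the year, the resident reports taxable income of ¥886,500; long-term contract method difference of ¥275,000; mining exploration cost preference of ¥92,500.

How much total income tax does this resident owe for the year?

¥137,940

Standard income tax:
  ¥768,000 × 11% = ¥84,480
  ¥118,500 × 19% = ¥22,515
  → ¥106,995

Supplementary minimum tax:
  Adjusted income: ¥886,500 + ¥275,000 + ¥92,500 = ¥1,254,000
  Exemption: 25% × (¥1,254,000 − ¥1,026,000) = ¥57,000 ≥ ¥54,000, so the exemption is fully phased out
  Base: ¥1,254,000 − ¥0 = ¥1,254,000
  ¥1,254,000 × 11% = ¥137,940

¥137,940 > ¥106,995, so the supplementary minimum tax is the binding amount.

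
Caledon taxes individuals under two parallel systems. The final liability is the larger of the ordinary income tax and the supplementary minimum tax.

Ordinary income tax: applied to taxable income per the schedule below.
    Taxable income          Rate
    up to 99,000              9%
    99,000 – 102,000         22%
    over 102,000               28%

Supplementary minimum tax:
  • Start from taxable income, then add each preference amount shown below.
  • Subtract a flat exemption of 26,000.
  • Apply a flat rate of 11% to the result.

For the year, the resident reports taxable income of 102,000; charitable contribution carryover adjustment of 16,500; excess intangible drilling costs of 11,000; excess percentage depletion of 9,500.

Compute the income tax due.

12,430

Supplementary minimum tax:
  Adjusted income: 102,000 + 16,500 + 11,000 + 9,500 = 139,000
  Less exemption 26,000 → base 113,000
  113,000 × 11% = 12,430

Ordinary income tax:
  99,000 × 9% = 8,910
  3,000 × 22% = 660
  → 9,570

12,430 > 9,570, so the supplementary minimum tax is the binding amount.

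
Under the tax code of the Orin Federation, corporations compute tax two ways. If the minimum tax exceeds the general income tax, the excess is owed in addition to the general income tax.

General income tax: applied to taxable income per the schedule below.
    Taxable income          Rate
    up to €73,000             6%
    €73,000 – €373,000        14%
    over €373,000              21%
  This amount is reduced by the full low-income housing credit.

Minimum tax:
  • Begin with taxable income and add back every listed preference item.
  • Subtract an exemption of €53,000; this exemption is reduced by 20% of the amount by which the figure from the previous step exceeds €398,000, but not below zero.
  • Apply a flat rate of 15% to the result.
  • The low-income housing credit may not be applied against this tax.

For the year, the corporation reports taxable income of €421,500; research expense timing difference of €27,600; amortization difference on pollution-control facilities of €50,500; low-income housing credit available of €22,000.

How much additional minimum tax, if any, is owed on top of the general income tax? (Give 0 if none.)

€35,473

General income tax:
  €73,000 × 6% = €4,380
  €300,000 × 14% = €42,000
  €48,500 × 21% = €10,185
  → €56,565
  Less low-income housing credit €22,000 → €34,565

Minimum tax:
  Adjusted income: €421,500 + €27,600 + €50,500 = €499,600
  Exemption: €53,000 − 20% × (€499,600 − €398,000) = €53,000 − €20,320 = €32,680
  Base: €499,600 − €32,680 = €466,920
  €466,920 × 15% = €70,038

Excess of minimum tax over general income tax: €70,038 − €34,565 = €35,473.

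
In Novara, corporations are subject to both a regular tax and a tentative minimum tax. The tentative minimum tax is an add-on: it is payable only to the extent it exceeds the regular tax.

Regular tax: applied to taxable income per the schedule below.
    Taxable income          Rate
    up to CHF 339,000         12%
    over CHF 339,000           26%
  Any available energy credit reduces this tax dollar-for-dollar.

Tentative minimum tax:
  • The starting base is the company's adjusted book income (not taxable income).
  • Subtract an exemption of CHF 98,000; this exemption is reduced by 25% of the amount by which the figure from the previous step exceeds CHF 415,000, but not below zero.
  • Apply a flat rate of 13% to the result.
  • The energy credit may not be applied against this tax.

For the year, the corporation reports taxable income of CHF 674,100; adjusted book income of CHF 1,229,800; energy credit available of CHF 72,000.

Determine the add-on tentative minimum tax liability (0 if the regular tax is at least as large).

Regular tax:
  CHF 339,000 × 12% = CHF 40,680
  CHF 335,100 × 26% = CHF 87,126
  → CHF 127,806
  Less energy credit CHF 72,000 → CHF 55,806

Tentative minimum tax:
  Base (adjusted book income): CHF 1,229,800
  Exemption: 25% × (CHF 1,229,800 − CHF 415,000) = CHF 203,700 ≥ CHF 98,000, so the exemption is fully phased out
  Base: CHF 1,229,800 − CHF 0 = CHF 1,229,800
  CHF 1,229,800 × 13% = CHF 159,874

Excess of tentative minimum tax over regular tax: CHF 159,874 − CHF 55,806 = CHF 104,068.

CHF 104,068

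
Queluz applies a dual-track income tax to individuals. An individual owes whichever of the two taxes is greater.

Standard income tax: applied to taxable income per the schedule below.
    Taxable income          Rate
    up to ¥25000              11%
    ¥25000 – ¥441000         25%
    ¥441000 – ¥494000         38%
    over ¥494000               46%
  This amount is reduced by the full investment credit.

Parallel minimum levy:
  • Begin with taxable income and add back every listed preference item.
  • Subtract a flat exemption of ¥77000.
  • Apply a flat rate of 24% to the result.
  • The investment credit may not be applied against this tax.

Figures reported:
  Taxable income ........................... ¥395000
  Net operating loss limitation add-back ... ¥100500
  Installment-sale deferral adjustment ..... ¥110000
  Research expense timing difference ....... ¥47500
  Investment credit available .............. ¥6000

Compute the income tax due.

Standard income tax:
  ¥25000 × 11% = ¥2750
  ¥370000 × 25% = ¥92500
  → ¥95250
  Less investment credit ¥6000 → ¥89250

Parallel minimum levy:
  Adjusted income: ¥395000 + ¥100500 + ¥110000 + ¥47500 = ¥653000
  Less exemption ¥77000 → base ¥576000
  ¥576000 × 24% = ¥138240

¥138240 > ¥89250, so the parallel minimum levy is the binding amount.

¥138240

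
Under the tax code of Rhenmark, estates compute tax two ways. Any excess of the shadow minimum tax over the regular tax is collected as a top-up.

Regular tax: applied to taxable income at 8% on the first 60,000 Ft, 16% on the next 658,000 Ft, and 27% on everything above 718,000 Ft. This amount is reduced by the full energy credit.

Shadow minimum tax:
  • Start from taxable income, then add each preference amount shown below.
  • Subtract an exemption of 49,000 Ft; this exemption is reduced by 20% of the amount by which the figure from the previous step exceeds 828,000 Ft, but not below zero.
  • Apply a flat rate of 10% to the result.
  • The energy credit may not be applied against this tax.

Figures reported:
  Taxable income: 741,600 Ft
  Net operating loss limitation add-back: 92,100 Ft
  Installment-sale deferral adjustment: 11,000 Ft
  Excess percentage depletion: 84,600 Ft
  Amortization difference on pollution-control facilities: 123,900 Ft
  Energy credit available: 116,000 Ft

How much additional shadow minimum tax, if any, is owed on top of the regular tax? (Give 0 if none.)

104,472 Ft

Shadow minimum tax:
  Adjusted income: 741,600 Ft + 92,100 Ft + 11,000 Ft + 84,600 Ft + 123,900 Ft = 1,053,200 Ft
  Exemption: 49,000 Ft − 20% × (1,053,200 Ft − 828,000 Ft) = 49,000 Ft − 45,040 Ft = 3,960 Ft
  Base: 1,053,200 Ft − 3,960 Ft = 1,049,240 Ft
  1,049,240 Ft × 10% = 104,924 Ft

Regular tax:
  60,000 Ft × 8% = 4,800 Ft
  658,000 Ft × 16% = 105,280 Ft
  23,600 Ft × 27% = 6,372 Ft
  → 116,452 Ft
  Less energy credit 116,000 Ft → 452 Ft

Excess of shadow minimum tax over regular tax: 104,924 Ft − 452 Ft = 104,472 Ft.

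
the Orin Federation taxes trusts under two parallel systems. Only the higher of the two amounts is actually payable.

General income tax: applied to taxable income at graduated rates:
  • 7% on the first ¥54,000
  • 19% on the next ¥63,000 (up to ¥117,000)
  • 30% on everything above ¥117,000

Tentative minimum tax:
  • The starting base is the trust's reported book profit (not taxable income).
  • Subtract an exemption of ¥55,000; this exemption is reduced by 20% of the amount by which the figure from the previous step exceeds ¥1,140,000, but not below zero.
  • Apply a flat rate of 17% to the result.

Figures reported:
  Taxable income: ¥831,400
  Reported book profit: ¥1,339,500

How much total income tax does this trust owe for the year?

Tentative minimum tax:
  Base (reported book profit): ¥1,339,500
  Exemption: ¥55,000 − 20% × (¥1,339,500 − ¥1,140,000) = ¥55,000 − ¥39,900 = ¥15,100
  Base: ¥1,339,500 − ¥15,100 = ¥1,324,400
  ¥1,324,400 × 17% = ¥225,148

General income tax:
  ¥54,000 × 7% = ¥3,780
  ¥63,000 × 19% = ¥11,970
  ¥714,400 × 30% = ¥214,320
  → ¥230,070

¥230,070 > ¥225,148, so the general income tax governs.

¥230,070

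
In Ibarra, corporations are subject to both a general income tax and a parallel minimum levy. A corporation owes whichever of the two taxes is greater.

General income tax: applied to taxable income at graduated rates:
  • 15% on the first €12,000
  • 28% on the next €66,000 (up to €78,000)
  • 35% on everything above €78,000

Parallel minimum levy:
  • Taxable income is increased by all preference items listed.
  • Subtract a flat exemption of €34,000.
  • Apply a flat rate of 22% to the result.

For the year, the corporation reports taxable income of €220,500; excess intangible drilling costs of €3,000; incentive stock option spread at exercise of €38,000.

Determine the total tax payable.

General income tax:
  €12,000 × 15% = €1,800
  €66,000 × 28% = €18,480
  €142,500 × 35% = €49,875
  → €70,155

Parallel minimum levy:
  Adjusted income: €220,500 + €3,000 + €38,000 = €261,500
  Less exemption €34,000 → base €227,500
  €227,500 × 22% = €50,050

€70,155 > €50,050, so the general income tax governs.

€70,155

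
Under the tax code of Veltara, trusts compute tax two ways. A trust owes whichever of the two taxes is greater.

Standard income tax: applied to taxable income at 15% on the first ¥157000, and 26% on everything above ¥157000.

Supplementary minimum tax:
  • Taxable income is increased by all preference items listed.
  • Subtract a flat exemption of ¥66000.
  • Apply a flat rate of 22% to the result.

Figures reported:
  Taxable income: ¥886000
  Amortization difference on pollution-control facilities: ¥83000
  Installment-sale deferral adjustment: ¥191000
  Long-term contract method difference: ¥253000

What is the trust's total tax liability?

¥296340

Standard income tax:
  ¥157000 × 15% = ¥23550
  ¥729000 × 26% = ¥189540
  → ¥213090

Supplementary minimum tax:
  Adjusted income: ¥886000 + ¥83000 + ¥191000 + ¥253000 = ¥1413000
  Less exemption ¥66000 → base ¥1347000
  ¥1347000 × 22% = ¥296340

¥296340 > ¥213090, so the supplementary minimum tax is the binding amount.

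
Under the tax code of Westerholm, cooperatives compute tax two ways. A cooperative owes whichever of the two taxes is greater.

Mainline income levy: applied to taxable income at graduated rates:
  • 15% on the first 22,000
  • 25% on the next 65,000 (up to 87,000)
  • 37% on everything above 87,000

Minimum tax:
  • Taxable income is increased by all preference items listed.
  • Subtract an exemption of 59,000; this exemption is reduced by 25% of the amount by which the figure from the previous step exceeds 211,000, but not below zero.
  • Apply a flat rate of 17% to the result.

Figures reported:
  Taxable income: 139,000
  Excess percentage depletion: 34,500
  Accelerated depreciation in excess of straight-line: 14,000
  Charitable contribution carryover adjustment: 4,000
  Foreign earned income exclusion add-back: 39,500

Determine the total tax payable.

38,790

Mainline income levy:
  22,000 × 15% = 3,300
  65,000 × 25% = 16,250
  52,000 × 37% = 19,240
  → 38,790

Minimum tax:
  Adjusted income: 139,000 + 34,500 + 14,000 + 4,000 + 39,500 = 231,000
  Exemption: 59,000 − 25% × (231,000 − 211,000) = 59,000 − 5,000 = 54,000
  Base: 231,000 − 54,000 = 177,000
  177,000 × 17% = 30,090

38,790 > 30,090, so the mainline income levy governs.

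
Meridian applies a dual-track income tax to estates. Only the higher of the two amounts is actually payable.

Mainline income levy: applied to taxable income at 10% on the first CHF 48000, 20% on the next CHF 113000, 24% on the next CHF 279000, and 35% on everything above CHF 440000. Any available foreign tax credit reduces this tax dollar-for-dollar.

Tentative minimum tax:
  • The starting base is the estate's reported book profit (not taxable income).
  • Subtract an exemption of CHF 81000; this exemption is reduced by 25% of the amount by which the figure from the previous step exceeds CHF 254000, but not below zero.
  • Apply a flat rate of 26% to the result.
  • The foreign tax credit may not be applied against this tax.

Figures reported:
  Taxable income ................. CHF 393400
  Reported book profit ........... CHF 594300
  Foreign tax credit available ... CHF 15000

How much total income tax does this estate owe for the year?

Tentative minimum tax:
  Base (reported book profit): CHF 594300
  Exemption: 25% × (CHF 594300 − CHF 254000) = CHF 85075 ≥ CHF 81000, so the exemption is fully phased out
  Base: CHF 594300 − CHF 0 = CHF 594300
  CHF 594300 × 26% = CHF 154518

Mainline income levy:
  CHF 48000 × 10% = CHF 4800
  CHF 113000 × 20% = CHF 22600
  CHF 232400 × 24% = CHF 55776
  → CHF 83176
  Less foreign tax credit CHF 15000 → CHF 68176

CHF 154518 > CHF 68176, so the tentative minimum tax is the binding amount.

CHF 154518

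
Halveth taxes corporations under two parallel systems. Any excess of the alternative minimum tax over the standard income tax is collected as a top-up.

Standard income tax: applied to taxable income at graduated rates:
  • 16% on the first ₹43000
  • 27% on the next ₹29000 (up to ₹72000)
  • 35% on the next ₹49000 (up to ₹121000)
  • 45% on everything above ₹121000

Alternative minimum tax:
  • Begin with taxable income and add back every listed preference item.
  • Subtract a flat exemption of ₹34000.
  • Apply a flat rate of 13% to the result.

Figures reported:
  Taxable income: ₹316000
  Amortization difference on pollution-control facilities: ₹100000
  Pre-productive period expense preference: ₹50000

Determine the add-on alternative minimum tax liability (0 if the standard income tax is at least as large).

Alternative minimum tax:
  Adjusted income: ₹316000 + ₹100000 + ₹50000 = ₹466000
  Less exemption ₹34000 → base ₹432000
  ₹432000 × 13% = ₹56160

Standard income tax:
  ₹43000 × 16% = ₹6880
  ₹29000 × 27% = ₹7830
  ₹49000 × 35% = ₹17150
  ₹195000 × 45% = ₹87750
  → ₹119610

₹56160 ≤ ₹119610, so no add-on is due.

₹0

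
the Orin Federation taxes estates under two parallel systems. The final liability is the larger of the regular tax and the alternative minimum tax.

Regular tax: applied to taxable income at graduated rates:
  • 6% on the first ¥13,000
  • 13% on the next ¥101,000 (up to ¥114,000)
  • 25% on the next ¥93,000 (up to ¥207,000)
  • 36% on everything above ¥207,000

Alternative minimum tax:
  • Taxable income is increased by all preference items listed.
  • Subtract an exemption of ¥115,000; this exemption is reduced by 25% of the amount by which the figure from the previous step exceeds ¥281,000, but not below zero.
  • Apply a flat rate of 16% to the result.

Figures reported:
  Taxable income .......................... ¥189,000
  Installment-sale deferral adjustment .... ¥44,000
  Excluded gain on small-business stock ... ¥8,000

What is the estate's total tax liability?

Regular tax:
  ¥13,000 × 6% = ¥780
  ¥101,000 × 13% = ¥13,130
  ¥75,000 × 25% = ¥18,750
  → ¥32,660

Alternative minimum tax:
  Adjusted income: ¥189,000 + ¥44,000 + ¥8,000 = ¥241,000
  Exemption: ¥241,000 ≤ ¥281,000, so full ¥115,000 applies
  Base: ¥241,000 − ¥115,000 = ¥126,000
  ¥126,000 × 16% = ¥20,160

¥32,660 > ¥20,160, so the regular tax governs.

¥32,660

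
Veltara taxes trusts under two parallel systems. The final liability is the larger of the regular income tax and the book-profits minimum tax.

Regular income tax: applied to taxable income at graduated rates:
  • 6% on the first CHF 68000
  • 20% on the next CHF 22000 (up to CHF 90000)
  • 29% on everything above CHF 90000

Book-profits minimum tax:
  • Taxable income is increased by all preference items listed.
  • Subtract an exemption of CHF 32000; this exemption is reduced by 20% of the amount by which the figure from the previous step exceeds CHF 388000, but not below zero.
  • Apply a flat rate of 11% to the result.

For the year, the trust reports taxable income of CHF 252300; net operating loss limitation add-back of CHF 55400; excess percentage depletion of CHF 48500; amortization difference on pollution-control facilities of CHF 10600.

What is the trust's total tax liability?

CHF 55547

Book-profits minimum tax:
  Adjusted income: CHF 252300 + CHF 55400 + CHF 48500 + CHF 10600 = CHF 366800
  Exemption: CHF 366800 ≤ CHF 388000, so full CHF 32000 applies
  Base: CHF 366800 − CHF 32000 = CHF 334800
  CHF 334800 × 11% = CHF 36828

Regular income tax:
  CHF 68000 × 6% = CHF 4080
  CHF 22000 × 20% = CHF 4400
  CHF 162300 × 29% = CHF 47067
  → CHF 55547

CHF 55547 > CHF 36828, so the regular income tax governs.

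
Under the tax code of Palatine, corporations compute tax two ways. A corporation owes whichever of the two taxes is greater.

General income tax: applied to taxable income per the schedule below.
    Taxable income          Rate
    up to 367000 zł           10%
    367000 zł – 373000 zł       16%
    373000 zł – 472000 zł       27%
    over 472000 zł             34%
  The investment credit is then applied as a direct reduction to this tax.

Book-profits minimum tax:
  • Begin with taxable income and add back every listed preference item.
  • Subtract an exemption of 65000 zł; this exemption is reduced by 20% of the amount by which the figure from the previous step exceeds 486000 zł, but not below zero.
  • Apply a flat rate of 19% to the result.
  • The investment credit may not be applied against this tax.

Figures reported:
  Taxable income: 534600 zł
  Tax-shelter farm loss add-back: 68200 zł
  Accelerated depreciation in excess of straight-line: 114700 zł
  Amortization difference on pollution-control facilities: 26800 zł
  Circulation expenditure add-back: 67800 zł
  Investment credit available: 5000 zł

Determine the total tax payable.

Book-profits minimum tax:
  Adjusted income: 534600 zł + 68200 zł + 114700 zł + 26800 zł + 67800 zł = 812100 zł
  Exemption: 20% × (812100 zł − 486000 zł) = 65220 zł ≥ 65000 zł, so the exemption is fully phased out
  Base: 812100 zł − 0 zł = 812100 zł
  812100 zł × 19% = 154299 zł

General income tax:
  367000 zł × 10% = 36700 zł
  6000 zł × 16% = 960 zł
  99000 zł × 27% = 26730 zł
  62600 zł × 34% = 21284 zł
  → 85674 zł
  Less investment credit 5000 zł → 80674 zł

154299 zł > 80674 zł, so the book-profits minimum tax is the binding amount.

154299 zł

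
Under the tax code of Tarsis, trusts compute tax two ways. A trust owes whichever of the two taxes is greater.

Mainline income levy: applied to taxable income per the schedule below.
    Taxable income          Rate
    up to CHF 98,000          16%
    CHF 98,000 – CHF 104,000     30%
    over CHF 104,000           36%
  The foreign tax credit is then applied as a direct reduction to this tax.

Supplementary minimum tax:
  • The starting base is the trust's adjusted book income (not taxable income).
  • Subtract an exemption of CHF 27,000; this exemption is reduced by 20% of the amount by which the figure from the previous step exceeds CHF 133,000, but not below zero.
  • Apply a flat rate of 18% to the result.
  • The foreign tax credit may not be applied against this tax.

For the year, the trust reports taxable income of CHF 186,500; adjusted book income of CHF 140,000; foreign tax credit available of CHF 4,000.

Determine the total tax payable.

CHF 43,180

Mainline income levy:
  CHF 98,000 × 16% = CHF 15,680
  CHF 6,000 × 30% = CHF 1,800
  CHF 82,500 × 36% = CHF 29,700
  → CHF 47,180
  Less foreign tax credit CHF 4,000 → CHF 43,180

Supplementary minimum tax:
  Base (adjusted book income): CHF 140,000
  Exemption: CHF 27,000 − 20% × (CHF 140,000 − CHF 133,000) = CHF 27,000 − CHF 1,400 = CHF 25,600
  Base: CHF 140,000 − CHF 25,600 = CHF 114,400
  CHF 114,400 × 18% = CHF 20,592

CHF 43,180 > CHF 20,592, so the mainline income levy governs.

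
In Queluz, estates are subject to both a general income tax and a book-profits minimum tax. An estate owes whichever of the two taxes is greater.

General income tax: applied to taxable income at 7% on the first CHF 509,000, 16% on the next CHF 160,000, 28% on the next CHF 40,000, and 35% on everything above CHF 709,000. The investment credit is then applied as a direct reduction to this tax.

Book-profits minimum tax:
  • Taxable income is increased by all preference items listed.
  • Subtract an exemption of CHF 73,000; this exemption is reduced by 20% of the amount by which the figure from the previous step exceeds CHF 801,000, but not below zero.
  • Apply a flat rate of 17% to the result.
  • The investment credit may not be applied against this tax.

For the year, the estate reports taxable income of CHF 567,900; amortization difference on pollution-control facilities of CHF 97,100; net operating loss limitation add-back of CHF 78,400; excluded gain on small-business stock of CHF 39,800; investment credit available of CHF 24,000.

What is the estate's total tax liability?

General income tax:
  CHF 509,000 × 7% = CHF 35,630
  CHF 58,900 × 16% = CHF 9,424
  → CHF 45,054
  Less investment credit CHF 24,000 → CHF 21,054

Book-profits minimum tax:
  Adjusted income: CHF 567,900 + CHF 97,100 + CHF 78,400 + CHF 39,800 = CHF 783,200
  Exemption: CHF 783,200 ≤ CHF 801,000, so full CHF 73,000 applies
  Base: CHF 783,200 − CHF 73,000 = CHF 710,200
  CHF 710,200 × 17% = CHF 120,734

CHF 120,734 > CHF 21,054, so the book-profits minimum tax is the binding amount.

CHF 120,734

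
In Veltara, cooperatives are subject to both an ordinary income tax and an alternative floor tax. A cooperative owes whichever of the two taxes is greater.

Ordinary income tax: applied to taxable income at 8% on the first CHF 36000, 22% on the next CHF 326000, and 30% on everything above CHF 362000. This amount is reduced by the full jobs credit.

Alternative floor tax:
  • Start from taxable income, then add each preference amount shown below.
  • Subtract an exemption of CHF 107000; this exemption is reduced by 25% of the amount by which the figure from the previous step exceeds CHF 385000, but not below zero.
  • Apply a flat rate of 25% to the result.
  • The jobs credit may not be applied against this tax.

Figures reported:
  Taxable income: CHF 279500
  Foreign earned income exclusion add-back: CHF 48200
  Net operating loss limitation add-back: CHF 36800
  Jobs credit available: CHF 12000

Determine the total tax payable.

Ordinary income tax:
  CHF 36000 × 8% = CHF 2880
  CHF 243500 × 22% = CHF 53570
  → CHF 56450
  Less jobs credit CHF 12000 → CHF 44450

Alternative floor tax:
  Adjusted income: CHF 279500 + CHF 48200 + CHF 36800 = CHF 364500
  Exemption: CHF 364500 ≤ CHF 385000, so full CHF 107000 applies
  Base: CHF 364500 − CHF 107000 = CHF 257500
  CHF 257500 × 25% = CHF 64375

CHF 64375 > CHF 44450, so the alternative floor tax is the binding amount.

CHF 64375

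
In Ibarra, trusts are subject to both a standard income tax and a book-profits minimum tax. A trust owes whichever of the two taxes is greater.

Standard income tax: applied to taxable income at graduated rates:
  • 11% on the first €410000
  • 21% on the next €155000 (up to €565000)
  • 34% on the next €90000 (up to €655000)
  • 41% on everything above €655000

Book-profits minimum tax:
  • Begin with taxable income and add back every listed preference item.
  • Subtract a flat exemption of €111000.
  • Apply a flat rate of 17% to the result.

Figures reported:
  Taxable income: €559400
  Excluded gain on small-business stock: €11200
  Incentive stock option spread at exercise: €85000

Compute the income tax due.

€92582

Book-profits minimum tax:
  Adjusted income: €559400 + €11200 + €85000 = €655600
  Less exemption €111000 → base €544600
  €544600 × 17% = €92582

Standard income tax:
  €410000 × 11% = €45100
  €149400 × 21% = €31374
  → €76474

€92582 > €76474, so the book-profits minimum tax is the binding amount.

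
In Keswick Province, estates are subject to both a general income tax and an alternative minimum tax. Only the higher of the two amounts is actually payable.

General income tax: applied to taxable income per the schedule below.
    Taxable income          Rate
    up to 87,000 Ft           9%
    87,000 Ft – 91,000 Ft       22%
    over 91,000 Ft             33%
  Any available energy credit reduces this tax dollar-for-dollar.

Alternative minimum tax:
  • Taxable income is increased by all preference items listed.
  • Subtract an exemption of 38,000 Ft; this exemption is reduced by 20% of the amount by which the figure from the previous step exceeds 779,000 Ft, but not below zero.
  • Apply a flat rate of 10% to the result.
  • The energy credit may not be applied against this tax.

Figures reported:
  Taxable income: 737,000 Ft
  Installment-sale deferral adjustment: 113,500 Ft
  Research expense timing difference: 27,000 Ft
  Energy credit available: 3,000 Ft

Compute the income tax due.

218,890 Ft

Alternative minimum tax:
  Adjusted income: 737,000 Ft + 113,500 Ft + 27,000 Ft = 877,500 Ft
  Exemption: 38,000 Ft − 20% × (877,500 Ft − 779,000 Ft) = 38,000 Ft − 19,700 Ft = 18,300 Ft
  Base: 877,500 Ft − 18,300 Ft = 859,200 Ft
  859,200 Ft × 10% = 85,920 Ft

General income tax:
  87,000 Ft × 9% = 7,830 Ft
  4,000 Ft × 22% = 880 Ft
  646,000 Ft × 33% = 213,180 Ft
  → 221,890 Ft
  Less energy credit 3,000 Ft → 218,890 Ft

218,890 Ft > 85,920 Ft, so the general income tax governs.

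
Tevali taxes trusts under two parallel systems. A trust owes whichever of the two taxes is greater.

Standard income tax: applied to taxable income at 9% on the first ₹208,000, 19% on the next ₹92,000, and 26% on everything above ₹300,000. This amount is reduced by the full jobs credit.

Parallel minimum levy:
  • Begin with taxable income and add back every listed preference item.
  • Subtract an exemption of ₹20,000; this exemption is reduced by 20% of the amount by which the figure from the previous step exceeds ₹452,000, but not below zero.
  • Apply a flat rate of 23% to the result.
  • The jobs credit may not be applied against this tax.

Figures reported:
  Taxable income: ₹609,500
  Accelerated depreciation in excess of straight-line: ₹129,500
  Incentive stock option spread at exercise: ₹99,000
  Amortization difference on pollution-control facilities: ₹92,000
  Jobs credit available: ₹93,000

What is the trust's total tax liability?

Parallel minimum levy:
  Adjusted income: ₹609,500 + ₹129,500 + ₹99,000 + ₹92,000 = ₹930,000
  Exemption: 20% × (₹930,000 − ₹452,000) = ₹95,600 ≥ ₹20,000, so the exemption is fully phased out
  Base: ₹930,000 − ₹0 = ₹930,000
  ₹930,000 × 23% = ₹213,900

Standard income tax:
  ₹208,000 × 9% = ₹18,720
  ₹92,000 × 19% = ₹17,480
  ₹309,500 × 26% = ₹80,470
  → ₹116,670
  Less jobs credit ₹93,000 → ₹23,670

₹213,900 > ₹23,670, so the parallel minimum levy is the binding amount.

₹213,900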